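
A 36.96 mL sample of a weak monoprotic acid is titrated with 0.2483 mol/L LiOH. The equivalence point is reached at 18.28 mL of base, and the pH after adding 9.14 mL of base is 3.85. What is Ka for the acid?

1.4 x 10^-4

9.14 mL is half of the equivalence volume, so this is the half-equivalence point where [HA] = [A^-].
At half-equivalence pH = pKa, so pKa = 3.85.
Ka = 10^(-3.85) = 1.4 x 10^-4.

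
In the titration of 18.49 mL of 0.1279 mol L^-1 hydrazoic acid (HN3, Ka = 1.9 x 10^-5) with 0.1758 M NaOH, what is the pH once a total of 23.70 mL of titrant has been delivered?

n(acid) = 0.1279 x 0.01849 = 0.002365 mol; n(NaOH) added = 0.1758 x 0.02370 = 0.004166 mol.
Base is in excess by 0.004166 - 0.002365 = 0.001802 mol in a total volume of 0.04219 L.
[OH^-] = 0.001802/0.04219 = 0.04270 M, so pOH = 1.37 and pH = 14.00 - 1.37 = 12.63.

12.63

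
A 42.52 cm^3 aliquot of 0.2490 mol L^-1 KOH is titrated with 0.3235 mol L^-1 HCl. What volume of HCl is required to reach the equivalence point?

n(KOH) = 0.2490 mol/L x 0.04252 L = 0.01059 mol.
At equivalence n(HCl) = n(KOH) = 0.01059 mol.
V(HCl) = 0.01059 / 0.3235 = 0.03273 L = 32.7 mL.

32.7 mL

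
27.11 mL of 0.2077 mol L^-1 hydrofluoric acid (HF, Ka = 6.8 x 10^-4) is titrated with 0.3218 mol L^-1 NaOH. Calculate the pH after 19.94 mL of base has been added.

12.22

n(acid) = 0.2077 x 0.02711 = 0.005631 mol; n(NaOH) added = 0.3218 x 0.01994 = 0.006417 mol.
Base is in excess by 0.006417 - 0.005631 = 0.0007859 mol in a total volume of 0.04705 L.
[OH^-] = 0.0007859/0.04705 = 0.01670 M, so pOH = 1.78 and pH = 14.00 - 1.78 = 12.22.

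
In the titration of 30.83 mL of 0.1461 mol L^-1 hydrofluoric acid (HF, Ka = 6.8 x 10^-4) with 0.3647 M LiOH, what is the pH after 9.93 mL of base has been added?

Initial n(HF) = 0.1461 x 0.03083 = 0.004504 mol.
n(LiOH) added = 0.3647 x 0.009930 = 0.003621 mol, converting that many moles of HF to F-.
Remaining n(HF) = 0.0008828 mol; n(F-) = 0.003621 mol.
By Henderson-Hasselbalch, pH = pKa + log([A^-]/[HA]) = 3.17 + log(0.003621/0.0008828) = 3.17 + (+0.61) = 3.78.

3.78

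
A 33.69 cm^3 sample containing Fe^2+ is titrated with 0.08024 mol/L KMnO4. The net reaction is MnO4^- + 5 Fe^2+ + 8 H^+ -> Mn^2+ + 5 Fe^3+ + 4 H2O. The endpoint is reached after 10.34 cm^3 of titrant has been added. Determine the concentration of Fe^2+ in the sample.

0.123 M

n(KMnO4) = 0.08024 x 0.01034 = 0.0008297 mol.
From the balanced equation, 1 mol KMnO4 reacts with 5 mol Fe^2+, so n(Fe^2+) = 0.0008297 x 5/1 = 0.004148 mol.
[Fe^2+] = 0.004148 / 0.03369 L = 0.123 M.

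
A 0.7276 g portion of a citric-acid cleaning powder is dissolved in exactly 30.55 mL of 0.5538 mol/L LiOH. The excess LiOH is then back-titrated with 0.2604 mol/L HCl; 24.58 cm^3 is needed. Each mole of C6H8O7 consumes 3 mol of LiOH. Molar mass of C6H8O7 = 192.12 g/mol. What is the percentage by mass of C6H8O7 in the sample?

Total n(LiOH) added = 0.5538 x 0.03055 = 0.01692 mol.
n(HCl) used = 0.2604 x 0.02458 = 0.006401 mol, which equals the excess n(LiOH).
So n(LiOH) consumed by the sample = 0.01692 - 0.006401 = 0.01052 mol.
n(C6H8O7) = 0.01052 / 3 = 0.003506 mol.
mass C6H8O7 = 0.003506 x 192.12 = 0.6736 g, so %C6H8O7 = 0.6736/0.7276 x 100 = 92.6%.

92.6%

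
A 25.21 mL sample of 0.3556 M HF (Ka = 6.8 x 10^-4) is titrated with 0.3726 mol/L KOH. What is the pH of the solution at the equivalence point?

n(HF) = 0.3556 x 0.02521 = 0.008965 mol; V(KOH) at equivalence = 0.008965/0.3726 = 0.02406 L.
At equivalence all the acid is converted to F-; total volume = 0.02521 + 0.02406 = 0.04927 L, so [F-] = 0.008965/0.04927 = 0.1820 M.
Kb = Kw/Ka = 1.0e-14 / 6.8 x 10^-4 = 1.47e-11.
[OH^-] = sqrt(Kb x [F-]) = sqrt(1.47e-11 x 0.1820) = 1.64e-6 M.
pOH = 5.79, so pH = 14.00 - 5.79 = 8.21.

8.21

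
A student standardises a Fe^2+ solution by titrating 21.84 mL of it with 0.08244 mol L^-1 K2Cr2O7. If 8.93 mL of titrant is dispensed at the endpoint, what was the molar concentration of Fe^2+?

0.202 M

n(K2Cr2O7) = 0.08244 x 0.008930 = 0.0007362 mol.
From the balanced equation, 1 mol K2Cr2O7 reacts with 6 mol Fe^2+, so n(Fe^2+) = 0.0007362 x 6/1 = 0.004417 mol.
[Fe^2+] = 0.004417 / 0.02184 L = 0.202 M.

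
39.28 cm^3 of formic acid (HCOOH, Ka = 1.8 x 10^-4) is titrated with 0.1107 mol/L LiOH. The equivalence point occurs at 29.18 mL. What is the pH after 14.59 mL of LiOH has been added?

14.59 mL is exactly half the equivalence volume (29.18/2), i.e. the half-equivalence point.
There, n(HA) = n(A^-), so pH = pKa = -log(1.8 x 10^-4) = 3.74.

3.74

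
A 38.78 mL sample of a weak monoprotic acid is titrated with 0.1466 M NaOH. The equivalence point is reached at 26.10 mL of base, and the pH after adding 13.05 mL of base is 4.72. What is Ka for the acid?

1.9 x 10^-5

13.05 mL is half of the equivalence volume, so this is the half-equivalence point where [HA] = [A^-].
At half-equivalence pH = pKa, so pKa = 4.72.
Ka = 10^(-4.72) = 1.9 x 10^-5.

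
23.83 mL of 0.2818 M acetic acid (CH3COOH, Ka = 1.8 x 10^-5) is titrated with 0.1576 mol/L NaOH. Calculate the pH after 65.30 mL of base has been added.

n(acid) = 0.2818 x 0.02383 = 0.006715 mol; n(NaOH) added = 0.1576 x 0.06530 = 0.01029 mol.
Base is in excess by 0.01029 - 0.006715 = 0.003576 mol in a total volume of 0.08913 L.
[OH^-] = 0.003576/0.08913 = 0.04012 M, so pOH = 1.40 and pH = 14.00 - 1.40 = 12.60.

12.60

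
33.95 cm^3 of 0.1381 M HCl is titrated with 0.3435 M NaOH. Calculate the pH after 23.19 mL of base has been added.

n(acid) = 0.1381 x 0.03395 = 0.004688 mol; n(NaOH) added = 0.3435 x 0.02319 = 0.007966 mol.
Base is in excess by 0.007966 - 0.004688 = 0.003277 mol in a total volume of 0.05714 L.
[OH^-] = 0.003277/0.05714 = 0.05736 M, so pOH = 1.24 and pH = 14.00 - 1.24 = 12.76.

12.76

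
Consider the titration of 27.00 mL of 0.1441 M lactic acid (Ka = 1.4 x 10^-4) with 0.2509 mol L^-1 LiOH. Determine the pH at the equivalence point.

8.41

n(HC3H5O3) = 0.1441 x 0.02700 = 0.003891 mol; V(LiOH) at equivalence = 0.003891/0.2509 = 0.01551 L.
At equivalence all the acid is converted to C3H5O3-; total volume = 0.02700 + 0.01551 = 0.04251 L, so [C3H5O3-] = 0.003891/0.04251 = 0.09153 M.
Kb = Kw/Ka = 1.0e-14 / 1.4 x 10^-4 = 7.14e-11.
[OH^-] = sqrt(Kb x [C3H5O3-]) = sqrt(7.14e-11 x 0.09153) = 2.56e-6 M.
pOH = 5.59, so pH = 14.00 - 5.59 = 8.41.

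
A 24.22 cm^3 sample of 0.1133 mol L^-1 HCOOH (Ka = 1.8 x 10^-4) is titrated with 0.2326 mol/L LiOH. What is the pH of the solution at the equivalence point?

8.31

n(HCOOH) = 0.1133 x 0.02422 = 0.002744 mol; V(LiOH) at equivalence = 0.002744/0.2326 = 0.01180 L.
At equivalence all the acid is converted to HCOO-; total volume = 0.02422 + 0.01180 = 0.03602 L, so [HCOO-] = 0.002744/0.03602 = 0.07619 M.
Kb = Kw/Ka = 1.0e-14 / 1.8 x 10^-4 = 5.56e-11.
[OH^-] = sqrt(Kb x [HCOO-]) = sqrt(5.56e-11 x 0.07619) = 2.06e-6 M.
pOH = 5.69, so pH = 14.00 - 5.69 = 8.31.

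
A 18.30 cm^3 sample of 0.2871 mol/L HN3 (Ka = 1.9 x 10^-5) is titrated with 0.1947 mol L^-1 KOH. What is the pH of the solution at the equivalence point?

n(HN3) = 0.2871 x 0.01830 = 0.005254 mol; V(KOH) at equivalence = 0.005254/0.1947 = 0.02698 L.
At equivalence all the acid is converted to N3-; total volume = 0.01830 + 0.02698 = 0.04528 L, so [N3-] = 0.005254/0.04528 = 0.1160 M.
Kb = Kw/Ka = 1.0e-14 / 1.9 x 10^-5 = 5.26e-10.
[OH^-] = sqrt(Kb x [N3-]) = sqrt(5.26e-10 x 0.1160) = 7.81e-6 M.
pOH = 5.11, so pH = 14.00 - 5.11 = 8.89.

8.89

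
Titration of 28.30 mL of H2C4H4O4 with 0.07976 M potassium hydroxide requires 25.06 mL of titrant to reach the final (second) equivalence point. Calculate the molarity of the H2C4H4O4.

n(KOH) = 0.07976 x 0.02506 = 0.001999 mol.
At the final (second) equivalence point, 2 mol OH^- react per mol H2C4H4O4, so n(H2C4H4O4) = 0.001999 / 2 = 0.0009994 mol.
[H2C4H4O4] = 0.0009994 / 0.02830 L = 0.0353 M.

0.0353 M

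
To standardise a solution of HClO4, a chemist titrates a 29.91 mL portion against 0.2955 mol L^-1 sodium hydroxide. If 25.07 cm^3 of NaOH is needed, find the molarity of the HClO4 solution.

n(NaOH) delivered = 0.2955 x 0.02507 = 0.007408 mol.
For a 1:1 reaction, n(HClO4) = 0.007408 mol.
[HClO4] = 0.007408 mol / 0.02991 L = 0.248 M.

0.248 M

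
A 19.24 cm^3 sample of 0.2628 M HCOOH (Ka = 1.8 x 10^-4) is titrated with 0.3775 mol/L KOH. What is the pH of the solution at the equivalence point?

n(HCOOH) = 0.2628 x 0.01924 = 0.005056 mol; V(KOH) at equivalence = 0.005056/0.3775 = 0.01339 L.
At equivalence all the acid is converted to HCOO-; total volume = 0.01924 + 0.01339 = 0.03263 L, so [HCOO-] = 0.005056/0.03263 = 0.1549 M.
Kb = Kw/Ka = 1.0e-14 / 1.8 x 10^-4 = 5.56e-11.
[OH^-] = sqrt(Kb x [HCOO-]) = sqrt(5.56e-11 x 0.1549) = 2.93e-6 M.
pOH = 5.53, so pH = 14.00 - 5.53 = 8.47.

8.47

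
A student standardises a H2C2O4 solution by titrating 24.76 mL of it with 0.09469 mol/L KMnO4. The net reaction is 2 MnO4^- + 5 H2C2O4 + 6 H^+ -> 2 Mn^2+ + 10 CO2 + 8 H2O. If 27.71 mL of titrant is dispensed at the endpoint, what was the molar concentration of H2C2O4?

0.265 M

n(KMnO4) = 0.09469 x 0.02771 = 0.002624 mol.
From the balanced equation, 2 mol KMnO4 reacts with 5 mol H2C2O4, so n(H2C2O4) = 0.002624 x 5/2 = 0.006560 mol.
[H2C2O4] = 0.006560 / 0.02476 L = 0.265 M.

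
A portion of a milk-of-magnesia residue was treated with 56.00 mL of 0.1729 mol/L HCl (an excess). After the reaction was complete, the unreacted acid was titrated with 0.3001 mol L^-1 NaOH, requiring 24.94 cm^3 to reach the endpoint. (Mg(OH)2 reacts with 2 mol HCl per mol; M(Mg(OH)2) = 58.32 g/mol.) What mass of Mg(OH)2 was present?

Total n(HCl) added = 0.1729 x 0.05600 = 0.009682 mol.
n(NaOH) used = 0.3001 x 0.02494 = 0.007484 mol, which equals the excess n(HCl).
So n(HCl) consumed by the sample = 0.009682 - 0.007484 = 0.002198 mol.
n(Mg(OH)2) = 0.002198 / 2 = 0.001099 mol.
mass = 0.001099 mol x 58.32 g/mol = 0.0641 g.

0.0641 g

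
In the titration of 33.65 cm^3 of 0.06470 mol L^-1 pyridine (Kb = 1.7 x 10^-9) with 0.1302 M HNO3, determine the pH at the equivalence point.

3.30

n(C5H5N) = 0.06470 x 0.03365 = 0.002177 mol; V(HNO3) at equivalence = 0.002177/0.1302 = 0.01672 L.
At equivalence the base is fully converted to C5H5NH+; total volume = 0.05037 L, so [C5H5NH+] = 0.002177/0.05037 = 0.04322 M.
Ka(C5H5NH+) = Kw/Kb = 1.0e-14 / 1.7 x 10^-9 = 5.88e-6.
[H^+] = sqrt(Ka x [C5H5NH+]) = sqrt(5.88e-6 x 0.04322) = 0.000504 M.
pH = -log(0.000504) = 3.30.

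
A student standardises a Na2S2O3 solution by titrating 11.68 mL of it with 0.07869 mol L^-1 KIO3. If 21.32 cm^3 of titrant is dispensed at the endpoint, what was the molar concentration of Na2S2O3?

n(KIO3) = 0.07869 x 0.02132 = 0.001678 mol.
From the balanced equation, 1 mol KIO3 reacts with 6 mol Na2S2O3, so n(Na2S2O3) = 0.001678 x 6/1 = 0.01007 mol.
[Na2S2O3] = 0.01007 / 0.01168 L = 0.862 M.

0.862 M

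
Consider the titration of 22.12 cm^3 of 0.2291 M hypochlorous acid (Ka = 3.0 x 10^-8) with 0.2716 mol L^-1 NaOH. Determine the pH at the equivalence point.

10.31

n(HClO) = 0.2291 x 0.02212 = 0.005068 mol; V(NaOH) at equivalence = 0.005068/0.2716 = 0.01866 L.
At equivalence all the acid is converted to ClO-; total volume = 0.02212 + 0.01866 = 0.04078 L, so [ClO-] = 0.005068/0.04078 = 0.1243 M.
Kb = Kw/Ka = 1.0e-14 / 3.0 x 10^-8 = 3.33e-7.
[OH^-] = sqrt(Kb x [ClO-]) = sqrt(3.33e-7 x 0.1243) = 0.000204 M.
pOH = 3.69, so pH = 14.00 - 3.69 = 10.31.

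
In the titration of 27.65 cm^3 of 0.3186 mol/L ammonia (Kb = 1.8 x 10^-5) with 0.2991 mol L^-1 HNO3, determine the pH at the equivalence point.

5.03

n(NH3) = 0.3186 x 0.02765 = 0.008809 mol; V(HNO3) at equivalence = 0.008809/0.2991 = 0.02945 L.
At equivalence the base is fully converted to NH4+; total volume = 0.05710 L, so [NH4+] = 0.008809/0.05710 = 0.1543 M.
Ka(NH4+) = Kw/Kb = 1.0e-14 / 1.8 x 10^-5 = 5.56e-10.
[H^+] = sqrt(Ka x [NH4+]) = sqrt(5.56e-10 x 0.1543) = 9.26e-6 M.
pH = -log(9.26e-6) = 5.03.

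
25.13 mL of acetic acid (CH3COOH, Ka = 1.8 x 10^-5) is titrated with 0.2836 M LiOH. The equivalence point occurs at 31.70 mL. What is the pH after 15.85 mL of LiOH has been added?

4.74

15.85 mL is exactly half the equivalence volume (31.70/2), i.e. the half-equivalence point.
There, n(HA) = n(A^-), so pH = pKa = -log(1.8 x 10^-5) = 4.74.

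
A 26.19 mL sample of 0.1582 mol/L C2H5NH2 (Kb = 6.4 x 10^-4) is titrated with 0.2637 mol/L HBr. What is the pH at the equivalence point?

n(C2H5NH2) = 0.1582 x 0.02619 = 0.004143 mol; V(HBr) at equivalence = 0.004143/0.2637 = 0.01571 L.
At equivalence the base is fully converted to C2H5NH3+; total volume = 0.04190 L, so [C2H5NH3+] = 0.004143/0.04190 = 0.09888 M.
Ka(C2H5NH3+) = Kw/Kb = 1.0e-14 / 6.4 x 10^-4 = 1.56e-11.
[H^+] = sqrt(Ka x [C2H5NH3+]) = sqrt(1.56e-11 x 0.09888) = 1.24e-6 M.
pH = -log(1.24e-6) = 5.91.

5.91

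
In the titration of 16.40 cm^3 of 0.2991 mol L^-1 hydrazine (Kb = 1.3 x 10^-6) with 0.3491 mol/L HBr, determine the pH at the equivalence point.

n(N2H4) = 0.2991 x 0.01640 = 0.004905 mol; V(HBr) at equivalence = 0.004905/0.3491 = 0.01405 L.
At equivalence the base is fully converted to N2H5+; total volume = 0.03045 L, so [N2H5+] = 0.004905/0.03045 = 0.1611 M.
Ka(N2H5+) = Kw/Kb = 1.0e-14 / 1.3 x 10^-6 = 7.69e-9.
[H^+] = sqrt(Ka x [N2H5+]) = sqrt(7.69e-9 x 0.1611) = 3.52e-5 M.
pH = -log(3.52e-5) = 4.45.

4.45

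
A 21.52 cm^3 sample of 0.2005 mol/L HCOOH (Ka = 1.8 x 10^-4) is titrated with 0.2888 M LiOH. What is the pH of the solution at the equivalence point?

n(HCOOH) = 0.2005 x 0.02152 = 0.004315 mol; V(LiOH) at equivalence = 0.004315/0.2888 = 0.01494 L.
At equivalence all the acid is converted to HCOO-; total volume = 0.02152 + 0.01494 = 0.03646 L, so [HCOO-] = 0.004315/0.03646 = 0.1183 M.
Kb = Kw/Ka = 1.0e-14 / 1.8 x 10^-4 = 5.56e-11.
[OH^-] = sqrt(Kb x [HCOO-]) = sqrt(5.56e-11 x 0.1183) = 2.56e-6 M.
pOH = 5.59, so pH = 14.00 - 5.59 = 8.41.

8.41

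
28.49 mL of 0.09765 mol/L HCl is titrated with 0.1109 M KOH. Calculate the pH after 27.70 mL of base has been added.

11.71

n(acid) = 0.09765 x 0.02849 = 0.002782 mol; n(KOH) added = 0.1109 x 0.02770 = 0.003072 mol.
Base is in excess by 0.003072 - 0.002782 = 0.0002899 mol in a total volume of 0.05619 L.
[OH^-] = 0.0002899/0.05619 = 0.005159 M, so pOH = 2.29 and pH = 14.00 - 2.29 = 11.71.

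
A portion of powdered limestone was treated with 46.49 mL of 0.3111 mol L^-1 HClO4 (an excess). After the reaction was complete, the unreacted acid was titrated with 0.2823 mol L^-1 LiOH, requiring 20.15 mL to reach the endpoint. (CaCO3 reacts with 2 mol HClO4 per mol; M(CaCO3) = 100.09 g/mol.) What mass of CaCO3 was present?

Total n(HClO4) added = 0.3111 x 0.04649 = 0.01446 mol.
n(LiOH) used = 0.2823 x 0.02015 = 0.005688 mol, which equals the excess n(HClO4).
So n(HClO4) consumed by the sample = 0.01446 - 0.005688 = 0.008775 mol.
n(CaCO3) = 0.008775 / 2 = 0.004387 mol.
mass = 0.004387 mol x 100.09 g/mol = 0.439 g.

0.439 g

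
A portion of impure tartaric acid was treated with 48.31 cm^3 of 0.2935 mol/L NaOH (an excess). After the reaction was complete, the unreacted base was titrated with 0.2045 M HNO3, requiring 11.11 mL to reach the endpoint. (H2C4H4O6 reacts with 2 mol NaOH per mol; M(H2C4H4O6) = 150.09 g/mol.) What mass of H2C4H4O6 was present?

Total n(NaOH) added = 0.2935 x 0.04831 = 0.01418 mol.
n(HNO3) used = 0.2045 x 0.01111 = 0.002272 mol, which equals the excess n(NaOH).
So n(NaOH) consumed by the sample = 0.01418 - 0.002272 = 0.01191 mol.
n(H2C4H4O6) = 0.01191 / 2 = 0.005953 mol.
mass = 0.005953 mol x 150.09 g/mol = 0.894 g.

0.894 g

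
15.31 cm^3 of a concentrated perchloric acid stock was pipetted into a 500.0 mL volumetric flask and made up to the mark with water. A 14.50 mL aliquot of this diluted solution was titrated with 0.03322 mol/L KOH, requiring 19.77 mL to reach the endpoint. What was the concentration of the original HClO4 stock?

1.48 M

n(KOH) = 0.03322 x 0.01977 = 0.0006568 mol.
n(HClO4) in the aliquot = 0.0006568 mol.
[diluted HClO4] = 0.0006568 / 0.01450 = 0.04529 M.
Dilution factor = 500.0/15.31 = 32.66, so [stock] = 0.04529 x 32.66 = 1.48 M.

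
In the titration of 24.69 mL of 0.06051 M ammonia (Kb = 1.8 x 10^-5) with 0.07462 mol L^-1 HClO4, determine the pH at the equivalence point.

5.37

n(NH3) = 0.06051 x 0.02469 = 0.001494 mol; V(HClO4) at equivalence = 0.001494/0.07462 = 0.02002 L.
At equivalence the base is fully converted to NH4+; total volume = 0.04471 L, so [NH4+] = 0.001494/0.04471 = 0.03341 M.
Ka(NH4+) = Kw/Kb = 1.0e-14 / 1.8 x 10^-5 = 5.56e-10.
[H^+] = sqrt(Ka x [NH4+]) = sqrt(5.56e-10 x 0.03341) = 4.31e-6 M.
pH = -log(4.31e-6) = 5.37.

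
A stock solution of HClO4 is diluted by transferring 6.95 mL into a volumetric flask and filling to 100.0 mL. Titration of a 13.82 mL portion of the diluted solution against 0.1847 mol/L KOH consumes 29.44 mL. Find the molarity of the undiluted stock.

n(KOH) = 0.1847 x 0.02944 = 0.005438 mol.
n(HClO4) in the aliquot = 0.005438 mol.
[diluted HClO4] = 0.005438 / 0.01382 = 0.3935 M.
Dilution factor = 100.0/6.950 = 14.39, so [stock] = 0.3935 x 14.39 = 5.66 M.

5.66 M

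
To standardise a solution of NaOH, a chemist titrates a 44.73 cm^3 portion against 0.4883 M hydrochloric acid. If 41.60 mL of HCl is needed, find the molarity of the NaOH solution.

n(HCl) delivered = 0.4883 x 0.04160 = 0.02031 mol.
For a 1:1 reaction, n(NaOH) = 0.02031 mol.
[NaOH] = 0.02031 mol / 0.04473 L = 0.454 M.

0.454 M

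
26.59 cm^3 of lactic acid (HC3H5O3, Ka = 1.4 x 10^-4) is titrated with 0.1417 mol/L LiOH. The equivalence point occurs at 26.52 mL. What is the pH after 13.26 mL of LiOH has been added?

13.26 mL is exactly half the equivalence volume (26.52/2), i.e. the half-equivalence point.
There, n(HA) = n(A^-), so pH = pKa = -log(1.4 x 10^-4) = 3.85.

3.85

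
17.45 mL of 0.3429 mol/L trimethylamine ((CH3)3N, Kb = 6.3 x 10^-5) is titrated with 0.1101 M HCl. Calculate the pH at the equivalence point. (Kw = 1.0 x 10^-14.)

5.44

n((CH3)3N) = 0.3429 x 0.01745 = 0.005984 mol; V(HCl) at equivalence = 0.005984/0.1101 = 0.05435 L.
At equivalence the base is fully converted to (CH3)3NH+; total volume = 0.07180 L, so [(CH3)3NH+] = 0.005984/0.07180 = 0.08334 M.
Ka((CH3)3NH+) = Kw/Kb = 1.0e-14 / 6.3 x 10^-5 = 1.59e-10.
[H^+] = sqrt(Ka x [(CH3)3NH+]) = sqrt(1.59e-10 x 0.08334) = 3.64e-6 M.
pH = -log(3.64e-6) = 5.44.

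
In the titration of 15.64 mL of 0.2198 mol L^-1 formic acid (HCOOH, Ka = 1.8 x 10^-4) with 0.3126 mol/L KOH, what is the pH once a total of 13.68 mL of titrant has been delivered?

n(acid) = 0.2198 x 0.01564 = 0.003438 mol; n(KOH) added = 0.3126 x 0.01368 = 0.004276 mol.
Base is in excess by 0.004276 - 0.003438 = 0.0008387 mol in a total volume of 0.02932 L.
[OH^-] = 0.0008387/0.02932 = 0.02860 M, so pOH = 1.54 and pH = 14.00 - 1.54 = 12.46.

12.46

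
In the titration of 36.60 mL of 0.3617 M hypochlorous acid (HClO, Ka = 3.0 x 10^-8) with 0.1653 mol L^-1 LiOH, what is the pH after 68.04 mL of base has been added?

Initial n(HClO) = 0.3617 x 0.03660 = 0.01324 mol.
n(LiOH) added = 0.1653 x 0.06804 = 0.01125 mol, converting that many moles of HClO to ClO-.
Remaining n(HClO) = 0.001991 mol; n(ClO-) = 0.01125 mol.
By Henderson-Hasselbalch, pH = pKa + log([A^-]/[HA]) = 7.52 + log(0.01125/0.001991) = 7.52 + (+0.75) = 8.27.

8.27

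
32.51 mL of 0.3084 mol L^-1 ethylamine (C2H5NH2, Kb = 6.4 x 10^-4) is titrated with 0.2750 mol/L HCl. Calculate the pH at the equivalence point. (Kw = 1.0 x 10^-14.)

5.82

n(C2H5NH2) = 0.3084 x 0.03251 = 0.01003 mol; V(HCl) at equivalence = 0.01003/0.2750 = 0.03646 L.
At equivalence the base is fully converted to C2H5NH3+; total volume = 0.06897 L, so [C2H5NH3+] = 0.01003/0.06897 = 0.1454 M.
Ka(C2H5NH3+) = Kw/Kb = 1.0e-14 / 6.4 x 10^-4 = 1.56e-11.
[H^+] = sqrt(Ka x [C2H5NH3+]) = sqrt(1.56e-11 x 0.1454) = 1.51e-6 M.
pH = -log(1.51e-6) = 5.82.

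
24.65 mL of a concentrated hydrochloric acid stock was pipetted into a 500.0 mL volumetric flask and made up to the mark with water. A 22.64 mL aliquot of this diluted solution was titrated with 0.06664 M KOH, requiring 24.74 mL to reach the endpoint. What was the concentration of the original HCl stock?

n(KOH) = 0.06664 x 0.02474 = 0.001649 mol.
n(HCl) in the aliquot = 0.001649 mol.
[diluted HCl] = 0.001649 / 0.02264 = 0.07282 M.
Dilution factor = 500.0/24.65 = 20.28, so [stock] = 0.07282 x 20.28 = 1.48 M.

1.48 M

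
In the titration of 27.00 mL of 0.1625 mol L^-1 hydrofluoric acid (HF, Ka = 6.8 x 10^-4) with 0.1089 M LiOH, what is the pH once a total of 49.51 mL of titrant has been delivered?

n(acid) = 0.1625 x 0.02700 = 0.004387 mol; n(LiOH) added = 0.1089 x 0.04951 = 0.005392 mol.
Base is in excess by 0.005392 - 0.004387 = 0.001004 mol in a total volume of 0.07651 L.
[OH^-] = 0.001004/0.07651 = 0.01312 M, so pOH = 1.88 and pH = 14.00 - 1.88 = 12.12.

12.12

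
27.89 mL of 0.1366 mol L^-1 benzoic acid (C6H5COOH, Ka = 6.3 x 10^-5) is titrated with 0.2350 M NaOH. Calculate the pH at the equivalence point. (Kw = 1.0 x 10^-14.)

8.57

n(C6H5COOH) = 0.1366 x 0.02789 = 0.003810 mol; V(NaOH) at equivalence = 0.003810/0.2350 = 0.01621 L.
At equivalence all the acid is converted to C6H5COO-; total volume = 0.02789 + 0.01621 = 0.04410 L, so [C6H5COO-] = 0.003810/0.04410 = 0.08639 M.
Kb = Kw/Ka = 1.0e-14 / 6.3 x 10^-5 = 1.59e-10.
[OH^-] = sqrt(Kb x [C6H5COO-]) = sqrt(1.59e-10 x 0.08639) = 3.70e-6 M.
pOH = 5.43, so pH = 14.00 - 5.43 = 8.57.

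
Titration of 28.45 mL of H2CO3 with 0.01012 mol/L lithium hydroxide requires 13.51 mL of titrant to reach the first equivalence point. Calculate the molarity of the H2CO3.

n(LiOH) = 0.01012 x 0.01351 = 0.0001367 mol.
At the first equivalence point, 1 mol OH^- react per mol H2CO3, so n(H2CO3) = 0.0001367 / 1 = 0.0001367 mol.
[H2CO3] = 0.0001367 / 0.02845 L = 0.00481 M.

0.00481 M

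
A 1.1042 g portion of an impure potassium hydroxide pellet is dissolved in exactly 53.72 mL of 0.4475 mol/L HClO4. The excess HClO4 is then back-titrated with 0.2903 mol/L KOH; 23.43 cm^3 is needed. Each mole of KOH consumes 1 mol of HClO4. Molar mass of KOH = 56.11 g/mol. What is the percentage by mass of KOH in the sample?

Total n(HClO4) added = 0.4475 x 0.05372 = 0.02404 mol.
n(KOH) used = 0.2903 x 0.02343 = 0.006802 mol, which equals the excess n(HClO4).
So n(HClO4) consumed by the sample = 0.02404 - 0.006802 = 0.01724 mol.
n(KOH) = 0.01724 / 1 = 0.01724 mol.
mass KOH = 0.01724 x 56.11 = 0.9672 g, so %KOH = 0.9672/1.1042 x 100 = 87.6%.

87.6%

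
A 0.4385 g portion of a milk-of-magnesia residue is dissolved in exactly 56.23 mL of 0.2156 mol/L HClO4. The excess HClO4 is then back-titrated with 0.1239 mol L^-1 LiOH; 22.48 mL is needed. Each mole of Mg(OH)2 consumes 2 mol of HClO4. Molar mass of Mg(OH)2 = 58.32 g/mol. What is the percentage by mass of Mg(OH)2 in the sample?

62.1%

Total n(HClO4) added = 0.2156 x 0.05623 = 0.01212 mol.
n(LiOH) used = 0.1239 x 0.02248 = 0.002785 mol, which equals the excess n(HClO4).
So n(HClO4) consumed by the sample = 0.01212 - 0.002785 = 0.009338 mol.
n(Mg(OH)2) = 0.009338 / 2 = 0.004669 mol.
mass Mg(OH)2 = 0.004669 x 58.32 = 0.2723 g, so %Mg(OH)2 = 0.2723/0.4385 x 100 = 62.1%.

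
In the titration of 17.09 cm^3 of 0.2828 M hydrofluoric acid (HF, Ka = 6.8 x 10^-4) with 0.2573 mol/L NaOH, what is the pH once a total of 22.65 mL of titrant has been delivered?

12.40

n(acid) = 0.2828 x 0.01709 = 0.004833 mol; n(NaOH) added = 0.2573 x 0.02265 = 0.005828 mol.
Base is in excess by 0.005828 - 0.004833 = 0.0009948 mol in a total volume of 0.03974 L.
[OH^-] = 0.0009948/0.03974 = 0.02503 M, so pOH = 1.60 and pH = 14.00 - 1.60 = 12.40.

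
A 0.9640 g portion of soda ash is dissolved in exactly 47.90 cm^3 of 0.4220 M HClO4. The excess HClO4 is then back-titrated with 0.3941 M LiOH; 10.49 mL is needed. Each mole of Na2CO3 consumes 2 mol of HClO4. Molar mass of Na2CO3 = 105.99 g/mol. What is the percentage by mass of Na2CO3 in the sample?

88.4%

Total n(HClO4) added = 0.4220 x 0.04790 = 0.02021 mol.
n(LiOH) used = 0.3941 x 0.01049 = 0.004134 mol, which equals the excess n(HClO4).
So n(HClO4) consumed by the sample = 0.02021 - 0.004134 = 0.01608 mol.
n(Na2CO3) = 0.01608 / 2 = 0.008040 mol.
mass Na2CO3 = 0.008040 x 105.99 = 0.8521 g, so %Na2CO3 = 0.8521/0.9640 x 100 = 88.4%.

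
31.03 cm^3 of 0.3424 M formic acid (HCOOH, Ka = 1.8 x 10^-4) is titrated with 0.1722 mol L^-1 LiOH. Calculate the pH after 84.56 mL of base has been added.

n(acid) = 0.3424 x 0.03103 = 0.01062 mol; n(LiOH) added = 0.1722 x 0.08456 = 0.01456 mol.
Base is in excess by 0.01456 - 0.01062 = 0.003937 mol in a total volume of 0.1156 L.
[OH^-] = 0.003937/0.1156 = 0.03406 M, so pOH = 1.47 and pH = 14.00 - 1.47 = 12.53.

12.53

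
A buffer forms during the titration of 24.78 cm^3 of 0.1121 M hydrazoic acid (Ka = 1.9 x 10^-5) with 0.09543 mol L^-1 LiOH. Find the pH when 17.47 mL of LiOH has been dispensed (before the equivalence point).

4.90

Initial n(HN3) = 0.1121 x 0.02478 = 0.002778 mol.
n(LiOH) added = 0.09543 x 0.01747 = 0.001667 mol, converting that many moles of HN3 to N3-.
Remaining n(HN3) = 0.001111 mol; n(N3-) = 0.001667 mol.
By Henderson-Hasselbalch, pH = pKa + log([A^-]/[HA]) = 4.72 + log(0.001667/0.001111) = 4.72 + (+0.18) = 4.90.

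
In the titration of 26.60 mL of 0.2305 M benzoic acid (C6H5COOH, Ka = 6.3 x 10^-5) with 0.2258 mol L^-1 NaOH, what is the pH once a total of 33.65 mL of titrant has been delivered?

12.39

n(acid) = 0.2305 x 0.02660 = 0.006131 mol; n(NaOH) added = 0.2258 x 0.03365 = 0.007598 mol.
Base is in excess by 0.007598 - 0.006131 = 0.001467 mol in a total volume of 0.06025 L.
[OH^-] = 0.001467/0.06025 = 0.02435 M, so pOH = 1.61 and pH = 14.00 - 1.61 = 12.39.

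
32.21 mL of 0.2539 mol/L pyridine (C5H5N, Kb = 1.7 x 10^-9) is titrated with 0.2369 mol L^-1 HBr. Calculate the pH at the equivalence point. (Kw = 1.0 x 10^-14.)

n(C5H5N) = 0.2539 x 0.03221 = 0.008178 mol; V(HBr) at equivalence = 0.008178/0.2369 = 0.03452 L.
At equivalence the base is fully converted to C5H5NH+; total volume = 0.06673 L, so [C5H5NH+] = 0.008178/0.06673 = 0.1226 M.
Ka(C5H5NH+) = Kw/Kb = 1.0e-14 / 1.7 x 10^-9 = 5.88e-6.
[H^+] = sqrt(Ka x [C5H5NH+]) = sqrt(5.88e-6 x 0.1226) = 0.000849 M.
pH = -log(0.000849) = 3.07.

3.07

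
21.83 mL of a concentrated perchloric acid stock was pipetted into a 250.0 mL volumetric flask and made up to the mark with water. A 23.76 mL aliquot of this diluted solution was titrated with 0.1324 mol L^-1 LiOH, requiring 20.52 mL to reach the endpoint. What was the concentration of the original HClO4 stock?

n(LiOH) = 0.1324 x 0.02052 = 0.002717 mol.
n(HClO4) in the aliquot = 0.002717 mol.
[diluted HClO4] = 0.002717 / 0.02376 = 0.1143 M.
Dilution factor = 250.0/21.83 = 11.45, so [stock] = 0.1143 x 11.45 = 1.31 M.

1.31 M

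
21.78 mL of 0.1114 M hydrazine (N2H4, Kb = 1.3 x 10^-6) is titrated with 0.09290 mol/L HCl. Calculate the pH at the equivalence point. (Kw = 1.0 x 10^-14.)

4.70

n(N2H4) = 0.1114 x 0.02178 = 0.002426 mol; V(HCl) at equivalence = 0.002426/0.09290 = 0.02612 L.
At equivalence the base is fully converted to N2H5+; total volume = 0.04790 L, so [N2H5+] = 0.002426/0.04790 = 0.05066 M.
Ka(N2H5+) = Kw/Kb = 1.0e-14 / 1.3 x 10^-6 = 7.69e-9.
[H^+] = sqrt(Ka x [N2H5+]) = sqrt(7.69e-9 x 0.05066) = 1.97e-5 M.
pH = -log(1.97e-5) = 4.70.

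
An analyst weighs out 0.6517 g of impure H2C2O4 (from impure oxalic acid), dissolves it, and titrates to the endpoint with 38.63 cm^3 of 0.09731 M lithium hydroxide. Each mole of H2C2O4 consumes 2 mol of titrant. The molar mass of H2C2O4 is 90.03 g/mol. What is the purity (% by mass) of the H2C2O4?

n(LiOH) = 0.09731 x 0.03863 = 0.003759 mol.
n(H2C2O4) = 0.003759 / 2 = 0.001880 mol.
mass of H2C2O4 = 0.001880 x 90.03 = 0.1692 g.
% purity = 0.1692 / 0.6517 x 100 = 26.0%.

26.0%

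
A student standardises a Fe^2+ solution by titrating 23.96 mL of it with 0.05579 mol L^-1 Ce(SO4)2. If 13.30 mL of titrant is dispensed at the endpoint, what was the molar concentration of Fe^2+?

n(Ce(SO4)2) = 0.05579 x 0.01330 = 0.0007420 mol.
From the balanced equation, 1 mol Ce(SO4)2 reacts with 1 mol Fe^2+, so n(Fe^2+) = 0.0007420 x 1/1 = 0.0007420 mol.
[Fe^2+] = 0.0007420 / 0.02396 L = 0.0310 M.

0.0310 M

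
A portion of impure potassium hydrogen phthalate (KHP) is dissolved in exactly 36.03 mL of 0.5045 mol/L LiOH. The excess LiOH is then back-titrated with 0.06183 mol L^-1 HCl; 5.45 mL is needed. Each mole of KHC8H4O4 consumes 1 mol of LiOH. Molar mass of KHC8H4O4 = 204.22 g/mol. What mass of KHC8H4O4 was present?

Total n(LiOH) added = 0.5045 x 0.03603 = 0.01818 mol.
n(HCl) used = 0.06183 x 0.005450 = 0.0003370 mol, which equals the excess n(LiOH).
So n(LiOH) consumed by the sample = 0.01818 - 0.0003370 = 0.01784 mol.
n(KHC8H4O4) = 0.01784 / 1 = 0.01784 mol.
mass = 0.01784 mol x 204.22 g/mol = 3.64 g.

3.64 g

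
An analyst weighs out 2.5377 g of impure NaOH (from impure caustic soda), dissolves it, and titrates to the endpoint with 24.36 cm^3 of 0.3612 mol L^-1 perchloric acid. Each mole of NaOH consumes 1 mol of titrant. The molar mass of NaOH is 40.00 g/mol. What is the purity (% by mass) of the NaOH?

13.9%

n(HClO4) = 0.3612 x 0.02436 = 0.008799 mol.
n(NaOH) = 0.008799 / 1 = 0.008799 mol.
mass of NaOH = 0.008799 x 40.00 = 0.3520 g.
% purity = 0.3520 / 2.5377 x 100 = 13.9%.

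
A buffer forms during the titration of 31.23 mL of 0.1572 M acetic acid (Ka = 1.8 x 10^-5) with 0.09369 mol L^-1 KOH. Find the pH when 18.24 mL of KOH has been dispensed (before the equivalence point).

4.47

Initial n(CH3COOH) = 0.1572 x 0.03123 = 0.004909 mol.
n(KOH) added = 0.09369 x 0.01824 = 0.001709 mol, converting that many moles of CH3COOH to CH3COO-.
Remaining n(CH3COOH) = 0.003200 mol; n(CH3COO-) = 0.001709 mol.
By Henderson-Hasselbalch, pH = pKa + log([A^-]/[HA]) = 4.74 + log(0.001709/0.003200) = 4.74 + (-0.27) = 4.47.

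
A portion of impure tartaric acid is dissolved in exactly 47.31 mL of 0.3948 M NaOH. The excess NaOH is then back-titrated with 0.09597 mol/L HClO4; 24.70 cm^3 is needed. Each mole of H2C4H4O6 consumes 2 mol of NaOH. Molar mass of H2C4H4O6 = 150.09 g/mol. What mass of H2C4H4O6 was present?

Total n(NaOH) added = 0.3948 x 0.04731 = 0.01868 mol.
n(HClO4) used = 0.09597 x 0.02470 = 0.002370 mol, which equals the excess n(NaOH).
So n(NaOH) consumed by the sample = 0.01868 - 0.002370 = 0.01631 mol.
n(H2C4H4O6) = 0.01631 / 2 = 0.008154 mol.
mass = 0.008154 mol x 150.09 g/mol = 1.22 g.

1.22 g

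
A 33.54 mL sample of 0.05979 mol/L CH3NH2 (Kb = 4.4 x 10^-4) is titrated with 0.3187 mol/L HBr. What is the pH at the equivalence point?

n(CH3NH2) = 0.05979 x 0.03354 = 0.002005 mol; V(HBr) at equivalence = 0.002005/0.3187 = 0.006292 L.
At equivalence the base is fully converted to CH3NH3+; total volume = 0.03983 L, so [CH3NH3+] = 0.002005/0.03983 = 0.05034 M.
Ka(CH3NH3+) = Kw/Kb = 1.0e-14 / 4.4 x 10^-4 = 2.27e-11.
[H^+] = sqrt(Ka x [CH3NH3+]) = sqrt(2.27e-11 x 0.05034) = 1.07e-6 M.
pH = -log(1.07e-6) = 5.97.

5.97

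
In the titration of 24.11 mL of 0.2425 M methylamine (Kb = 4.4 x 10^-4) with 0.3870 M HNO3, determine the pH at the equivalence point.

n(CH3NH2) = 0.2425 x 0.02411 = 0.005847 mol; V(HNO3) at equivalence = 0.005847/0.3870 = 0.01511 L.
At equivalence the base is fully converted to CH3NH3+; total volume = 0.03922 L, so [CH3NH3+] = 0.005847/0.03922 = 0.1491 M.
Ka(CH3NH3+) = Kw/Kb = 1.0e-14 / 4.4 x 10^-4 = 2.27e-11.
[H^+] = sqrt(Ka x [CH3NH3+]) = sqrt(2.27e-11 x 0.1491) = 1.84e-6 M.
pH = -log(1.84e-6) = 5.74.

5.74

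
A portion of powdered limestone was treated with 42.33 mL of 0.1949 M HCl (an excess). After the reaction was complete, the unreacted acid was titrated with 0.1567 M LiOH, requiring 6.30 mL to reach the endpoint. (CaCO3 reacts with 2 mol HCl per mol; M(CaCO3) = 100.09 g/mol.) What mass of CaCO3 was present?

0.363 g

Total n(HCl) added = 0.1949 x 0.04233 = 0.008250 mol.
n(LiOH) used = 0.1567 x 0.006300 = 0.0009872 mol, which equals the excess n(HCl).
So n(HCl) consumed by the sample = 0.008250 - 0.0009872 = 0.007263 mol.
n(CaCO3) = 0.007263 / 2 = 0.003631 mol.
mass = 0.003631 mol x 100.09 g/mol = 0.363 g.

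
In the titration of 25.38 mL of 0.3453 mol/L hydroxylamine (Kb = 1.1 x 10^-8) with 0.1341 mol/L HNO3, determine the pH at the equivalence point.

3.53

n(NH2OH) = 0.3453 x 0.02538 = 0.008764 mol; V(HNO3) at equivalence = 0.008764/0.1341 = 0.06535 L.
At equivalence the base is fully converted to NH3OH+; total volume = 0.09073 L, so [NH3OH+] = 0.008764/0.09073 = 0.09659 M.
Ka(NH3OH+) = Kw/Kb = 1.0e-14 / 1.1 x 10^-8 = 9.09e-7.
[H^+] = sqrt(Ka x [NH3OH+]) = sqrt(9.09e-7 x 0.09659) = 0.000296 M.
pH = -log(0.000296) = 3.53.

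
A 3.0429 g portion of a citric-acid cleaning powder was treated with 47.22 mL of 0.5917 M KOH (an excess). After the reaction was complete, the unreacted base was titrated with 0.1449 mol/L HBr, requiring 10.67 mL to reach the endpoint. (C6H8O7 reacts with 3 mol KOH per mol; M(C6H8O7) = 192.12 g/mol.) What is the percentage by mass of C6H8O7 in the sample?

Total n(KOH) added = 0.5917 x 0.04722 = 0.02794 mol.
n(HBr) used = 0.1449 x 0.01067 = 0.001546 mol, which equals the excess n(KOH).
So n(KOH) consumed by the sample = 0.02794 - 0.001546 = 0.02639 mol.
n(C6H8O7) = 0.02639 / 3 = 0.008798 mol.
mass C6H8O7 = 0.008798 x 192.12 = 1.690 g, so %C6H8O7 = 1.690/3.0429 x 100 = 55.5%.

55.5%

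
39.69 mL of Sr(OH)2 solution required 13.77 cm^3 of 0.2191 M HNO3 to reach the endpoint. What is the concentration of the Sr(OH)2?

n(HNO3) delivered = 0.2191 x 0.01377 = 0.003017 mol.
The reaction is 1 Sr(OH)2 + 2 HNO3, so n(Sr(OH)2) = 0.003017 x 1/2 = 0.001509 mol.
[Sr(OH)2] = 0.001509 mol / 0.03969 L = 0.0380 M.

0.0380 M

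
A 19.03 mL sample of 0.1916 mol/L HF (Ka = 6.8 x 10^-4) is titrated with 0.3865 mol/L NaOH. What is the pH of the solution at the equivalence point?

n(HF) = 0.1916 x 0.01903 = 0.003646 mol; V(NaOH) at equivalence = 0.003646/0.3865 = 0.009434 L.
At equivalence all the acid is converted to F-; total volume = 0.01903 + 0.009434 = 0.02846 L, so [F-] = 0.003646/0.02846 = 0.1281 M.
Kb = Kw/Ka = 1.0e-14 / 6.8 x 10^-4 = 1.47e-11.
[OH^-] = sqrt(Kb x [F-]) = sqrt(1.47e-11 x 0.1281) = 1.37e-6 M.
pOH = 5.86, so pH = 14.00 - 5.86 = 8.14.

8.14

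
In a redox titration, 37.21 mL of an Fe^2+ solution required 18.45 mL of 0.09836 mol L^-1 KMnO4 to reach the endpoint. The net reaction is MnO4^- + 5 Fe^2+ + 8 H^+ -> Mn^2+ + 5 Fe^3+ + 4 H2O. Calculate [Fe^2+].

n(KMnO4) = 0.09836 x 0.01845 = 0.001815 mol.
From the balanced equation, 1 mol KMnO4 reacts with 5 mol Fe^2+, so n(Fe^2+) = 0.001815 x 5/1 = 0.009074 mol.
[Fe^2+] = 0.009074 / 0.03721 L = 0.244 M.

0.244 M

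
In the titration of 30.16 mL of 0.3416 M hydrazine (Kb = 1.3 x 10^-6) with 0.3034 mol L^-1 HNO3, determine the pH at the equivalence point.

n(N2H4) = 0.3416 x 0.03016 = 0.01030 mol; V(HNO3) at equivalence = 0.01030/0.3034 = 0.03396 L.
At equivalence the base is fully converted to N2H5+; total volume = 0.06412 L, so [N2H5+] = 0.01030/0.06412 = 0.1607 M.
Ka(N2H5+) = Kw/Kb = 1.0e-14 / 1.3 x 10^-6 = 7.69e-9.
[H^+] = sqrt(Ka x [N2H5+]) = sqrt(7.69e-9 x 0.1607) = 3.52e-5 M.
pH = -log(3.52e-5) = 4.45.

4.45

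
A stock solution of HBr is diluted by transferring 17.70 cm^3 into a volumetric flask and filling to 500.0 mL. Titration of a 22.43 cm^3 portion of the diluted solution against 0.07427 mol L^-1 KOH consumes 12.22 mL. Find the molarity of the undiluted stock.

n(KOH) = 0.07427 x 0.01222 = 0.0009076 mol.
n(HBr) in the aliquot = 0.0009076 mol.
[diluted HBr] = 0.0009076 / 0.02243 = 0.04046 M.
Dilution factor = 500.0/17.70 = 28.25, so [stock] = 0.04046 x 28.25 = 1.14 M.

1.14 M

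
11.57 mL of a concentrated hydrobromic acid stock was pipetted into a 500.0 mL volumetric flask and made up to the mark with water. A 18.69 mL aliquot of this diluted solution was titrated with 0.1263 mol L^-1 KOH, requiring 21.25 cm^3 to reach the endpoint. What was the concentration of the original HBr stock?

n(KOH) = 0.1263 x 0.02125 = 0.002684 mol.
n(HBr) in the aliquot = 0.002684 mol.
[diluted HBr] = 0.002684 / 0.01869 = 0.1436 M.
Dilution factor = 500.0/11.57 = 43.22, so [stock] = 0.1436 x 43.22 = 6.21 M.

6.21 M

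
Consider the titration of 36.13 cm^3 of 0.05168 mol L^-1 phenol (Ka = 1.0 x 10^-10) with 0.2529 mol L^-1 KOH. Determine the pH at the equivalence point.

11.32

n(C6H5OH) = 0.05168 x 0.03613 = 0.001867 mol; V(KOH) at equivalence = 0.001867/0.2529 = 0.007383 L.
At equivalence all the acid is converted to C6H5O-; total volume = 0.03613 + 0.007383 = 0.04351 L, so [C6H5O-] = 0.001867/0.04351 = 0.04291 M.
Kb = Kw/Ka = 1.0e-14 / 1.0 x 10^-10 = 0.000100.
[OH^-] = sqrt(Kb x [C6H5O-]) = sqrt(0.000100 x 0.04291) = 0.00207 M.
pOH = 2.68, so pH = 14.00 - 2.68 = 11.32.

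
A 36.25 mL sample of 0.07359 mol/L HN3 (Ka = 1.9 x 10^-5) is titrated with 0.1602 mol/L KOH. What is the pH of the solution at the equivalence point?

8.71

n(HN3) = 0.07359 x 0.03625 = 0.002668 mol; V(KOH) at equivalence = 0.002668/0.1602 = 0.01665 L.
At equivalence all the acid is converted to N3-; total volume = 0.03625 + 0.01665 = 0.05290 L, so [N3-] = 0.002668/0.05290 = 0.05043 M.
Kb = Kw/Ka = 1.0e-14 / 1.9 x 10^-5 = 5.26e-10.
[OH^-] = sqrt(Kb x [N3-]) = sqrt(5.26e-10 x 0.05043) = 5.15e-6 M.
pOH = 5.29, so pH = 14.00 - 5.29 = 8.71.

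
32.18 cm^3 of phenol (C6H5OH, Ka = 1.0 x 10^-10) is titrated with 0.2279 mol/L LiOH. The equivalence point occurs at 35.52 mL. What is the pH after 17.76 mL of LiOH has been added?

17.76 mL is exactly half the equivalence volume (35.52/2), i.e. the half-equivalence point.
There, n(HA) = n(A^-), so pH = pKa = -log(1.0 x 10^-10) = 10.00.

10.00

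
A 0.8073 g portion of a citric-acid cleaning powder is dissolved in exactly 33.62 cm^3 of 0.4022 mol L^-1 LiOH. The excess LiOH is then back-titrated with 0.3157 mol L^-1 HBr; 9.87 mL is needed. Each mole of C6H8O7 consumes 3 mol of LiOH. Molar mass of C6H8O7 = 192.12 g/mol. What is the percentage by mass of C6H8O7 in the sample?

82.5%

Total n(LiOH) added = 0.4022 x 0.03362 = 0.01352 mol.
n(HBr) used = 0.3157 x 0.009870 = 0.003116 mol, which equals the excess n(LiOH).
So n(LiOH) consumed by the sample = 0.01352 - 0.003116 = 0.01041 mol.
n(C6H8O7) = 0.01041 / 3 = 0.003469 mol.
mass C6H8O7 = 0.003469 x 192.12 = 0.6664 g, so %C6H8O7 = 0.6664/0.8073 x 100 = 82.5%.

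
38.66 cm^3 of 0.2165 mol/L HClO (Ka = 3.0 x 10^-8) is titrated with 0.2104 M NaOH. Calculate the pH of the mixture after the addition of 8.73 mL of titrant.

Initial n(HClO) = 0.2165 x 0.03866 = 0.008370 mol.
n(NaOH) added = 0.2104 x 0.008730 = 0.001837 mol, converting that many moles of HClO to ClO-.
Remaining n(HClO) = 0.006533 mol; n(ClO-) = 0.001837 mol.
By Henderson-Hasselbalch, pH = pKa + log([A^-]/[HA]) = 7.52 + log(0.001837/0.006533) = 7.52 + (-0.55) = 6.97.

6.97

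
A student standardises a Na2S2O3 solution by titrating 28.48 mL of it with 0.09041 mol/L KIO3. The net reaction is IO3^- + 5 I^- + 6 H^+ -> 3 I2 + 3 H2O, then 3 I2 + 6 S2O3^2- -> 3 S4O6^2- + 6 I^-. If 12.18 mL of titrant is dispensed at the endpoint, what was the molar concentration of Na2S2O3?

0.232 M

n(KIO3) = 0.09041 x 0.01218 = 0.001101 mol.
From the balanced equation, 1 mol KIO3 reacts with 6 mol Na2S2O3, so n(Na2S2O3) = 0.001101 x 6/1 = 0.006607 mol.
[Na2S2O3] = 0.006607 / 0.02848 L = 0.232 M.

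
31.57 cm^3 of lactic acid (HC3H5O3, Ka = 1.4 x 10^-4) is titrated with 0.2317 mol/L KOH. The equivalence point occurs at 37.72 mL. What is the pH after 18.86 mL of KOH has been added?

18.86 mL is exactly half the equivalence volume (37.72/2), i.e. the half-equivalence point.
There, n(HA) = n(A^-), so pH = pKa = -log(1.4 x 10^-4) = 3.85.

3.85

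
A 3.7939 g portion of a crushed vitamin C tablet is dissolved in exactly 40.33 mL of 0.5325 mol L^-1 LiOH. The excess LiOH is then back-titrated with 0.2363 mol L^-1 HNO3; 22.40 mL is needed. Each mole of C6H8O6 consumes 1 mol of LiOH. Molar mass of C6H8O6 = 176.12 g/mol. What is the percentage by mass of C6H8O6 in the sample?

75.1%

Total n(LiOH) added = 0.5325 x 0.04033 = 0.02148 mol.
n(HNO3) used = 0.2363 x 0.02240 = 0.005293 mol, which equals the excess n(LiOH).
So n(LiOH) consumed by the sample = 0.02148 - 0.005293 = 0.01618 mol.
n(C6H8O6) = 0.01618 / 1 = 0.01618 mol.
mass C6H8O6 = 0.01618 x 176.12 = 2.850 g, so %C6H8O6 = 2.850/3.7939 x 100 = 75.1%.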